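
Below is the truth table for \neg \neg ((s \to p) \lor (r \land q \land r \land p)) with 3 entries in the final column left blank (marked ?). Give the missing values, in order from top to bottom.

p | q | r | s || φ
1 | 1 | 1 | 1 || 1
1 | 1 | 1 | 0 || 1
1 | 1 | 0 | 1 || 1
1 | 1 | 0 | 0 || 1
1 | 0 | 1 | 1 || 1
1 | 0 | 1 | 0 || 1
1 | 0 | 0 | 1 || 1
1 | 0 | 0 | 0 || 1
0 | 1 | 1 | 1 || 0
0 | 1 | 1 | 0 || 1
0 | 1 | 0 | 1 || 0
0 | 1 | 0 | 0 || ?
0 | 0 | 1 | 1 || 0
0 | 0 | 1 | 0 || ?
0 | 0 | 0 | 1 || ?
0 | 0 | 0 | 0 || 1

Row p=0, q=1, r=0, s=0: ((s \to p) \lor (r \land q \land r \land p)) = 1, \neg ((s \to p) \lor (r \land q \land r \land p)) = 0, so the formula = 1.
Row p=0, q=0, r=1, s=0: ((s \to p) \lor (r \land q \land r \land p)) = 1, \neg ((s \to p) \lor (r \land q \land r \land p)) = 0, so the formula = 1.
Row p=0, q=0, r=0, s=1: ((s \to p) \lor (r \land q \land r \land p)) = 0, \neg ((s \to p) \lor (r \land q \land r \land p)) = 1, so the formula = 0.

1, 1, 0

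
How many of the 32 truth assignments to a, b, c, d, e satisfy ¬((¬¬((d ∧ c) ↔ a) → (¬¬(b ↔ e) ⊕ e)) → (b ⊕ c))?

12

a | b | c | d | e || φ
1 | 1 | 1 | 1 | 1 || 0
1 | 1 | 1 | 1 | 0 || 0
1 | 1 | 1 | 0 | 1 || 1
1 | 1 | 1 | 0 | 0 || 1
1 | 1 | 0 | 1 | 1 || 0
1 | 1 | 0 | 1 | 0 || 0
1 | 1 | 0 | 0 | 1 || 0
1 | 1 | 0 | 0 | 0 || 0
1 | 0 | 1 | 1 | 1 || 0
1 | 0 | 1 | 1 | 0 || 0
1 | 0 | 1 | 0 | 1 || 0
1 | 0 | 1 | 0 | 0 || 0
1 | 0 | 0 | 1 | 1 || 1
1 | 0 | 0 | 1 | 0 || 1
1 | 0 | 0 | 0 | 1 || 1
1 | 0 | 0 | 0 | 0 || 1
0 | 1 | 1 | 1 | 1 || 1
0 | 1 | 1 | 1 | 0 || 1
0 | 1 | 1 | 0 | 1 || 0
0 | 1 | 1 | 0 | 0 || 0
0 | 1 | 0 | 1 | 1 || 0
0 | 1 | 0 | 1 | 0 || 0
0 | 1 | 0 | 0 | 1 || 0
0 | 1 | 0 | 0 | 0 || 0
0 | 0 | 1 | 1 | 1 || 0
0 | 0 | 1 | 1 | 0 || 0
0 | 0 | 1 | 0 | 1 || 0
0 | 0 | 1 | 0 | 0 || 0
0 | 0 | 0 | 1 | 1 || 1
0 | 0 | 0 | 1 | 0 || 1
0 | 0 | 0 | 0 | 1 || 1
0 | 0 | 0 | 0 | 0 || 1
The formula is true on 12 of the 32 rows.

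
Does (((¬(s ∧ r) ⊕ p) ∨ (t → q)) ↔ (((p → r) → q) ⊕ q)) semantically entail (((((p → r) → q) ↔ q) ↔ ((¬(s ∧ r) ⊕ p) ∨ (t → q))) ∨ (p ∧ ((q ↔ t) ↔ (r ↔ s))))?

no

p  q  r  s  t  |  φ  ψ
T  T  T  T  T  |  F  T
T  T  T  T  F  |  F  T
T  T  T  F  T  |  F  T
T  T  T  F  F  |  F  T
T  T  F  T  T  |  F  T
T  T  F  T  F  |  F  T
T  T  F  F  T  |  F  T
T  T  F  F  F  |  F  T
T  F  T  T  T  |  F  T
T  F  T  T  F  |  F  T
T  F  T  F  T  |  T  T
T  F  T  F  F  |  F  T
T  F  F  T  T  |  F  T
T  F  F  T  F  |  T  F
T  F  F  F  T  |  F  T
T  F  F  F  F  |  T  T
F  T  T  T  T  |  F  T
F  T  T  T  F  |  F  T
F  T  T  F  T  |  F  T
F  T  T  F  F  |  F  T
F  T  F  T  T  |  F  T
F  T  F  T  F  |  F  T
F  T  F  F  T  |  F  T
F  T  F  F  F  |  F  T
F  F  T  T  T  |  T  F
F  F  T  T  F  |  F  T
F  F  T  F  T  |  F  T
F  F  T  F  F  |  F  T
F  F  F  T  T  |  F  T
F  F  F  T  F  |  F  T
F  F  F  F  T  |  F  T
F  F  F  F  F  |  F  T
At p=T, q=F, r=F, s=T, t=F we have φ true but ψ false, so φ does not entail ψ.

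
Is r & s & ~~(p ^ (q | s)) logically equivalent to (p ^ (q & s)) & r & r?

p | q | r | s | φ | ψ
- | - | - | - | - | -
F | F | F | F | F | F
F | F | F | T | F | F
F | F | T | F | F | F
F | F | T | T | T | F
F | T | F | F | F | F
F | T | F | T | F | F
F | T | T | F | F | F
F | T | T | T | T | T
T | F | F | F | F | F
T | F | F | T | F | F
T | F | T | F | F | T
T | F | T | T | F | T
T | T | F | F | F | F
T | T | F | T | F | F
T | T | T | F | F | T
T | T | T | T | F | F
The columns differ at p=F, q=F, r=T, s=T (φ=T, ψ=F), so they are not equivalent.

not equivalent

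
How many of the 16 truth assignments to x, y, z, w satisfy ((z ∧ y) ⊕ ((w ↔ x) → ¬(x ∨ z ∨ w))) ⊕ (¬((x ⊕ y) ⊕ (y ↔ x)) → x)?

x | y | z | w | (z ∧ y) | (w ↔ x) | (x ∨ z ∨ w) | ¬(x ∨ z ∨ w) | ((w ↔ x) → ¬(x ∨ z ∨ w)) | (x ⊕ y) | (y ↔ x) | ((x ⊕ y) ⊕ (y ↔ x)) | ¬((x ⊕ y) ⊕ (y ↔ x)) | (¬((x ⊕ y) ⊕ (y ↔ x)) → x) | φ
- | - | - | - | ------- | ------- | ----------- | ------------ | ------------------------ | ------- | ------- | ------------------- | -------------------- | -------------------------- | -
0 | 0 | 0 | 0 |    0    |    1    |      0      |      1       |            1             |    0    |    1    |          1          |          0           |             1              | 0
0 | 0 | 0 | 1 |    0    |    0    |      1      |      0       |            1             |    0    |    1    |          1          |          0           |             1              | 0
0 | 0 | 1 | 0 |    0    |    1    |      1      |      0       |            0             |    0    |    1    |          1          |          0           |             1              | 1
0 | 0 | 1 | 1 |    0    |    0    |      1      |      0       |            1             |    0    |    1    |          1          |          0           |             1              | 0
0 | 1 | 0 | 0 |    0    |    1    |      0      |      1       |            1             |    1    |    0    |          1          |          0           |             1              | 0
0 | 1 | 0 | 1 |    0    |    0    |      1      |      0       |            1             |    1    |    0    |          1          |          0           |             1              | 0
0 | 1 | 1 | 0 |    1    |    1    |      1      |      0       |            0             |    1    |    0    |          1          |          0           |             1              | 0
0 | 1 | 1 | 1 |    1    |    0    |      1      |      0       |            1             |    1    |    0    |          1          |          0           |             1              | 1
1 | 0 | 0 | 0 |    0    |    0    |      1      |      0       |            1             |    1    |    0    |          1          |          0           |             1              | 0
1 | 0 | 0 | 1 |    0    |    1    |      1      |      0       |            0             |    1    |    0    |          1          |          0           |             1              | 1
1 | 0 | 1 | 0 |    0    |    0    |      1      |      0       |            1             |    1    |    0    |          1          |          0           |             1              | 0
1 | 0 | 1 | 1 |    0    |    1    |      1      |      0       |            0             |    1    |    0    |          1          |          0           |             1              | 1
1 | 1 | 0 | 0 |    0    |    0    |      1      |      0       |            1             |    0    |    1    |          1          |          0           |             1              | 0
1 | 1 | 0 | 1 |    0    |    1    |      1      |      0       |            0             |    0    |    1    |          1          |          0           |             1              | 1
1 | 1 | 1 | 0 |    1    |    0    |      1      |      0       |            1             |    0    |    1    |          1          |          0           |             1              | 1
1 | 1 | 1 | 1 |    1    |    1    |      1      |      0       |            0             |    0    |    1    |          1          |          0           |             1              | 0
The formula is true on 6 of the 16 rows.

6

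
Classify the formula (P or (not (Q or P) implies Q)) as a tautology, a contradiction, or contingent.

contingent

  P   |   Q   || (Q or P) | not (Q or P) | (not (Q or P) implies Q) |   φ  
 True |  True ||   True   |    False     |           True           |  True
 True | False ||   True   |    False     |           True           |  True
False |  True ||   True   |    False     |           True           |  True
False | False ||  False   |     True     |          False           | False
3 of 4 rows are True, so the formula is contingent.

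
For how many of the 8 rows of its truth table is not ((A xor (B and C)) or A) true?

  A   |   B   |   C   | (B and C) | (A xor (B and C)) | ((A xor (B and C)) or A) | not ((A xor (B and C)) or A)
----- | ----- | ----- | --------- | ----------------- | ------------------------ | ----------------------------
False | False | False |   False   |       False       |          False           |             True            
False | False |  True |   False   |       False       |          False           |             True            
False |  True | False |   False   |       False       |          False           |             True            
False |  True |  True |    True   |        True       |           True           |            False            
 True | False | False |   False   |        True       |           True           |            False            
 True | False |  True |   False   |        True       |           True           |            False            
 True |  True | False |   False   |        True       |           True           |            False            
 True |  True |  True |    True   |       False       |           True           |            False            
The formula is true on 3 of the 8 rows.

3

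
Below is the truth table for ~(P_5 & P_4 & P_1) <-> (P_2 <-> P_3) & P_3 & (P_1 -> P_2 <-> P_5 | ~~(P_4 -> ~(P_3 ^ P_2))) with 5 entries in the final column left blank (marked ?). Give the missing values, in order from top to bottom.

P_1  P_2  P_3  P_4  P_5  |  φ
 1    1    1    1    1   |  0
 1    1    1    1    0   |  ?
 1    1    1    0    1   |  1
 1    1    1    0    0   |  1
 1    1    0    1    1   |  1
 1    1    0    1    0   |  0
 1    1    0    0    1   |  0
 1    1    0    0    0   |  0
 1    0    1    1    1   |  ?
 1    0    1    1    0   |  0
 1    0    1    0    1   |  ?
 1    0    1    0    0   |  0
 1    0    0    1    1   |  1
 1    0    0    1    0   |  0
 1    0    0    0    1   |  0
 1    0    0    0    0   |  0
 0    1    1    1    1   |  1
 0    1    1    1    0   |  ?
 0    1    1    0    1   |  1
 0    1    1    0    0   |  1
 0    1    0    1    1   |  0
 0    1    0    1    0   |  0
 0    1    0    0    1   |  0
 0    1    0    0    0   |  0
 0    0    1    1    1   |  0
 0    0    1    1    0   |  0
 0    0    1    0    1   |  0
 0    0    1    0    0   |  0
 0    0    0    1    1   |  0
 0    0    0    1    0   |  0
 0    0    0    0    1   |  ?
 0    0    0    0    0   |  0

Row P_1=1, P_2=1, P_3=1, P_4=1, P_5=0: ~(P_5 & P_4 & P_1) = 1, ((P_2 <-> P_3) & P_3 & (P_1 -> P_2 <-> P_5 | ~~(P_4 -> ~(P_3 ^ P_2)))) = 1, so the formula = 1.
Row P_1=1, P_2=0, P_3=1, P_4=1, P_5=1: ~(P_5 & P_4 & P_1) = 0, ((P_2 <-> P_3) & P_3 & (P_1 -> P_2 <-> P_5 | ~~(P_4 -> ~(P_3 ^ P_2)))) = 0, so the formula = 1.
Row P_1=1, P_2=0, P_3=1, P_4=0, P_5=1: ~(P_5 & P_4 & P_1) = 1, ((P_2 <-> P_3) & P_3 & (P_1 -> P_2 <-> P_5 | ~~(P_4 -> ~(P_3 ^ P_2)))) = 0, so the formula = 0.
Row P_1=0, P_2=1, P_3=1, P_4=1, P_5=0: ~(P_5 & P_4 & P_1) = 1, ((P_2 <-> P_3) & P_3 & (P_1 -> P_2 <-> P_5 | ~~(P_4 -> ~(P_3 ^ P_2)))) = 1, so the formula = 1.
Row P_1=0, P_2=0, P_3=0, P_4=0, P_5=1: ~(P_5 & P_4 & P_1) = 1, ((P_2 <-> P_3) & P_3 & (P_1 -> P_2 <-> P_5 | ~~(P_4 -> ~(P_3 ^ P_2)))) = 0, so the formula = 0.

1, 1, 0, 1, 0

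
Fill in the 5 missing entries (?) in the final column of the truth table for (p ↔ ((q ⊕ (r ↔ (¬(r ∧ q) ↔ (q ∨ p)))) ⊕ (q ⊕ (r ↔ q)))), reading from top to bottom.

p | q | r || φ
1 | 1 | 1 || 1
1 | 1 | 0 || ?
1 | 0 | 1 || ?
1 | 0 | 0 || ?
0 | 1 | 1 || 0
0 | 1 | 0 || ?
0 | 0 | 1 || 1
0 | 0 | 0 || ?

0, 1, 1, 1, 1

Row p=1, q=1, r=0: ((q ⊕ (r ↔ (¬(r ∧ q) ↔ (q ∨ p)))) ⊕ (q ⊕ (r ↔ q))) = 0, so the formula = 0.
Row p=1, q=0, r=1: ((q ⊕ (r ↔ (¬(r ∧ q) ↔ (q ∨ p)))) ⊕ (q ⊕ (r ↔ q))) = 1, so the formula = 1.
Row p=1, q=0, r=0: ((q ⊕ (r ↔ (¬(r ∧ q) ↔ (q ∨ p)))) ⊕ (q ⊕ (r ↔ q))) = 1, so the formula = 1.
Row p=0, q=1, r=0: ((q ⊕ (r ↔ (¬(r ∧ q) ↔ (q ∨ p)))) ⊕ (q ⊕ (r ↔ q))) = 0, so the formula = 1.
Row p=0, q=0, r=0: ((q ⊕ (r ↔ (¬(r ∧ q) ↔ (q ∨ p)))) ⊕ (q ⊕ (r ↔ q))) = 0, so the formula = 1.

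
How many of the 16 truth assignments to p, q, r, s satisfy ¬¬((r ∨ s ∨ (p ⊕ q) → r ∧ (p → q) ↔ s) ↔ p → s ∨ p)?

6

p  q  r  s  |  (p ⊕ q)  (r ∨ s ∨ (p ⊕ q))  (p → q)  (r ∧ (p → q))  (s ∨ p)  (p → (s ∨ p))  φ
T  T  T  T  |     F             T             T           T           T           T        T
T  T  T  F  |     F             T             T           T           T           T        F
T  T  F  T  |     F             T             T           F           T           T        F
T  T  F  F  |     F             F             T           F           T           T        F
T  F  T  T  |     T             T             F           F           T           T        F
T  F  T  F  |     T             T             F           F           T           T        T
T  F  F  T  |     T             T             F           F           T           T        F
T  F  F  F  |     T             T             F           F           T           T        T
F  T  T  T  |     T             T             T           T           T           T        T
F  T  T  F  |     T             T             T           T           F           T        F
F  T  F  T  |     T             T             T           F           T           T        F
F  T  F  F  |     T             T             T           F           F           T        T
F  F  T  T  |     F             T             T           T           T           T        T
F  F  T  F  |     F             T             T           T           F           T        F
F  F  F  T  |     F             T             T           F           T           T        F
F  F  F  F  |     F             F             T           F           F           T        F
The formula is true on 6 of the 16 rows.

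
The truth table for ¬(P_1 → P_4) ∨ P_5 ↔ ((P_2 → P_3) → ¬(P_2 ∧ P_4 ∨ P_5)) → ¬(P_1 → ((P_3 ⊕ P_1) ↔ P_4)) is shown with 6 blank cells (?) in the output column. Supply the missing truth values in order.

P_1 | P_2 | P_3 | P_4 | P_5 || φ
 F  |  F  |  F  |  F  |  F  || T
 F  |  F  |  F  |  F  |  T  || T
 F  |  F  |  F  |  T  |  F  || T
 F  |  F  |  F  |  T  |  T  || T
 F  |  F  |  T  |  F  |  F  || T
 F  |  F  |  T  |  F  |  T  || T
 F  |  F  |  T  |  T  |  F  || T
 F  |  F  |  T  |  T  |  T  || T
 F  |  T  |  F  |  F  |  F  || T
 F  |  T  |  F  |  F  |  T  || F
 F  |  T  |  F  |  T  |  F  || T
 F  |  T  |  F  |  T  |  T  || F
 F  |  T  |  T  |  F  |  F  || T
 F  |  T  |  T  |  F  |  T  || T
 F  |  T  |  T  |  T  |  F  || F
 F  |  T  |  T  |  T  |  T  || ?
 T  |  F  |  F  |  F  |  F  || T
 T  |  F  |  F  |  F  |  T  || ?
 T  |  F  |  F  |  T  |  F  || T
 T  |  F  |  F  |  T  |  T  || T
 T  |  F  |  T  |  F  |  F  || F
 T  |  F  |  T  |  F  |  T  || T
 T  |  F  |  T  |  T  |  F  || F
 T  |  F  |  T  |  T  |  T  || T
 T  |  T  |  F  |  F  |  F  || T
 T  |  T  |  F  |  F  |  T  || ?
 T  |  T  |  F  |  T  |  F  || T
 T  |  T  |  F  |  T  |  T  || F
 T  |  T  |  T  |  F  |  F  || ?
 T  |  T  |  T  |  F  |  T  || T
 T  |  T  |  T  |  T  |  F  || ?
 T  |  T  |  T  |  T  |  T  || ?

T, T, T, F, F, T

Row P_1=F, P_2=T, P_3=T, P_4=T, P_5=T: (¬(P_1 → P_4) ∨ P_5) = T, (((P_2 → P_3) → ¬(P_2 ∧ P_4 ∨ P_5)) → ¬(P_1 → ((P_3 ⊕ P_1) ↔ P_4))) = T, so the formula = T.
Row P_1=T, P_2=F, P_3=F, P_4=F, P_5=T: (¬(P_1 → P_4) ∨ P_5) = T, (((P_2 → P_3) → ¬(P_2 ∧ P_4 ∨ P_5)) → ¬(P_1 → ((P_3 ⊕ P_1) ↔ P_4))) = T, so the formula = T.
Row P_1=T, P_2=T, P_3=F, P_4=F, P_5=T: (¬(P_1 → P_4) ∨ P_5) = T, (((P_2 → P_3) → ¬(P_2 ∧ P_4 ∨ P_5)) → ¬(P_1 → ((P_3 ⊕ P_1) ↔ P_4))) = T, so the formula = T.
Row P_1=T, P_2=T, P_3=T, P_4=F, P_5=F: (¬(P_1 → P_4) ∨ P_5) = T, (((P_2 → P_3) → ¬(P_2 ∧ P_4 ∨ P_5)) → ¬(P_1 → ((P_3 ⊕ P_1) ↔ P_4))) = F, so the formula = F.
Row P_1=T, P_2=T, P_3=T, P_4=T, P_5=F: (¬(P_1 → P_4) ∨ P_5) = F, (((P_2 → P_3) → ¬(P_2 ∧ P_4 ∨ P_5)) → ¬(P_1 → ((P_3 ⊕ P_1) ↔ P_4))) = T, so the formula = F.
Row P_1=T, P_2=T, P_3=T, P_4=T, P_5=T: (¬(P_1 → P_4) ∨ P_5) = T, (((P_2 → P_3) → ¬(P_2 ∧ P_4 ∨ P_5)) → ¬(P_1 → ((P_3 ⊕ P_1) ↔ P_4))) = T, so the formula = T.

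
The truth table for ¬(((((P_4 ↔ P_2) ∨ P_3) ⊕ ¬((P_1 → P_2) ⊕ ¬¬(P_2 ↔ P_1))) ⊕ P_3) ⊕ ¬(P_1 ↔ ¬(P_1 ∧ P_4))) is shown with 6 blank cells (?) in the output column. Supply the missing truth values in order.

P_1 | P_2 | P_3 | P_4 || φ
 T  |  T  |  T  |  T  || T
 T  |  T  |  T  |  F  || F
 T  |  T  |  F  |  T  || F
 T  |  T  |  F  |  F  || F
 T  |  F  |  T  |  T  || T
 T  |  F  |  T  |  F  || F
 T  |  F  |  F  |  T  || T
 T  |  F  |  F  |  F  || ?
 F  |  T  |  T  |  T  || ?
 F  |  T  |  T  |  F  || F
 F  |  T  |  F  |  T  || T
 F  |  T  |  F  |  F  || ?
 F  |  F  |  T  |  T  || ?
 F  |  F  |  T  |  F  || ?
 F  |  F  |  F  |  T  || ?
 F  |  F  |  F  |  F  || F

T, F, F, T, T, T

Row P_1=T, P_2=F, P_3=F, P_4=F: ((((P_4 ↔ P_2) ∨ P_3) ⊕ ¬((P_1 → P_2) ⊕ ¬¬(P_2 ↔ P_1))) ⊕ P_3) = F, ¬(P_1 ↔ ¬(P_1 ∧ P_4)) = F, (((((P_4 ↔ P_2) ∨ P_3) ⊕ ¬((P_1 → P_2) ⊕ ¬¬(P_2 ↔ P_1))) ⊕ P_3) ⊕ ¬(P_1 ↔ ¬(P_1 ∧ P_4))) = F, so the formula = T.
Row P_1=F, P_2=T, P_3=T, P_4=T: ((((P_4 ↔ P_2) ∨ P_3) ⊕ ¬((P_1 → P_2) ⊕ ¬¬(P_2 ↔ P_1))) ⊕ P_3) = F, ¬(P_1 ↔ ¬(P_1 ∧ P_4)) = T, (((((P_4 ↔ P_2) ∨ P_3) ⊕ ¬((P_1 → P_2) ⊕ ¬¬(P_2 ↔ P_1))) ⊕ P_3) ⊕ ¬(P_1 ↔ ¬(P_1 ∧ P_4))) = T, so the formula = F.
Row P_1=F, P_2=T, P_3=F, P_4=F: ((((P_4 ↔ P_2) ∨ P_3) ⊕ ¬((P_1 → P_2) ⊕ ¬¬(P_2 ↔ P_1))) ⊕ P_3) = F, ¬(P_1 ↔ ¬(P_1 ∧ P_4)) = T, (((((P_4 ↔ P_2) ∨ P_3) ⊕ ¬((P_1 → P_2) ⊕ ¬¬(P_2 ↔ P_1))) ⊕ P_3) ⊕ ¬(P_1 ↔ ¬(P_1 ∧ P_4))) = T, so the formula = F.
Row P_1=F, P_2=F, P_3=T, P_4=T: ((((P_4 ↔ P_2) ∨ P_3) ⊕ ¬((P_1 → P_2) ⊕ ¬¬(P_2 ↔ P_1))) ⊕ P_3) = T, ¬(P_1 ↔ ¬(P_1 ∧ P_4)) = T, (((((P_4 ↔ P_2) ∨ P_3) ⊕ ¬((P_1 → P_2) ⊕ ¬¬(P_2 ↔ P_1))) ⊕ P_3) ⊕ ¬(P_1 ↔ ¬(P_1 ∧ P_4))) = F, so the formula = T.
Row P_1=F, P_2=F, P_3=T, P_4=F: ((((P_4 ↔ P_2) ∨ P_3) ⊕ ¬((P_1 → P_2) ⊕ ¬¬(P_2 ↔ P_1))) ⊕ P_3) = T, ¬(P_1 ↔ ¬(P_1 ∧ P_4)) = T, (((((P_4 ↔ P_2) ∨ P_3) ⊕ ¬((P_1 → P_2) ⊕ ¬¬(P_2 ↔ P_1))) ⊕ P_3) ⊕ ¬(P_1 ↔ ¬(P_1 ∧ P_4))) = F, so the formula = T.
Row P_1=F, P_2=F, P_3=F, P_4=T: ((((P_4 ↔ P_2) ∨ P_3) ⊕ ¬((P_1 → P_2) ⊕ ¬¬(P_2 ↔ P_1))) ⊕ P_3) = T, ¬(P_1 ↔ ¬(P_1 ∧ P_4)) = T, (((((P_4 ↔ P_2) ∨ P_3) ⊕ ¬((P_1 → P_2) ⊕ ¬¬(P_2 ↔ P_1))) ⊕ P_3) ⊕ ¬(P_1 ↔ ¬(P_1 ∧ P_4))) = F, so the formula = T.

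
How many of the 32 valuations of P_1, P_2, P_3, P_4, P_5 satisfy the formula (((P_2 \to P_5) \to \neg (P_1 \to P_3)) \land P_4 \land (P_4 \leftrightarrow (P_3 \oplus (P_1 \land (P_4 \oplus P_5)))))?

 P_1  |  P_2  |  P_3  |  P_4  |  P_5  |   φ  
----- | ----- | ----- | ----- | ----- | -----
 True |  True |  True |  True |  True | False
 True |  True |  True |  True | False | False
 True |  True |  True | False |  True | False
 True |  True |  True | False | False | False
 True |  True | False |  True |  True | False
 True |  True | False |  True | False |  True
 True |  True | False | False |  True | False
 True |  True | False | False | False | False
 True | False |  True |  True |  True | False
 True | False |  True |  True | False | False
 True | False |  True | False |  True | False
 True | False |  True | False | False | False
 True | False | False |  True |  True | False
 True | False | False |  True | False |  True
 True | False | False | False |  True | False
 True | False | False | False | False | False
False |  True |  True |  True |  True | False
False |  True |  True |  True | False |  True
False |  True |  True | False |  True | False
False |  True |  True | False | False | False
False |  True | False |  True |  True | False
False |  True | False |  True | False | False
False |  True | False | False |  True | False
False |  True | False | False | False | False
False | False |  True |  True |  True | False
False | False |  True |  True | False | False
False | False |  True | False |  True | False
False | False |  True | False | False | False
False | False | False |  True |  True | False
False | False | False |  True | False | False
False | False | False | False |  True | False
False | False | False | False | False | False
The formula is true on 3 of the 32 rows.

3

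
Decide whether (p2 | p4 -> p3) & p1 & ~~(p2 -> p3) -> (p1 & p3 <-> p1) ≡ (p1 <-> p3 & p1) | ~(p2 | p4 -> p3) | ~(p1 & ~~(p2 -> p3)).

p1 | p2 | p3 | p4 | φ | ψ
-- | -- | -- | -- | - | -
T  | T  | T  | T  | T | T
T  | T  | T  | F  | T | T
T  | T  | F  | T  | T | T
T  | T  | F  | F  | T | T
T  | F  | T  | T  | T | T
T  | F  | T  | F  | T | T
T  | F  | F  | T  | T | T
T  | F  | F  | F  | F | F
F  | T  | T  | T  | T | T
F  | T  | T  | F  | T | T
F  | T  | F  | T  | T | T
F  | T  | F  | F  | T | T
F  | F  | T  | T  | T | T
F  | F  | T  | F  | T | T
F  | F  | F  | T  | T | T
F  | F  | F  | F  | T | T
The columns for φ and ψ agree on every row, so they are logically equivalent.

equivalent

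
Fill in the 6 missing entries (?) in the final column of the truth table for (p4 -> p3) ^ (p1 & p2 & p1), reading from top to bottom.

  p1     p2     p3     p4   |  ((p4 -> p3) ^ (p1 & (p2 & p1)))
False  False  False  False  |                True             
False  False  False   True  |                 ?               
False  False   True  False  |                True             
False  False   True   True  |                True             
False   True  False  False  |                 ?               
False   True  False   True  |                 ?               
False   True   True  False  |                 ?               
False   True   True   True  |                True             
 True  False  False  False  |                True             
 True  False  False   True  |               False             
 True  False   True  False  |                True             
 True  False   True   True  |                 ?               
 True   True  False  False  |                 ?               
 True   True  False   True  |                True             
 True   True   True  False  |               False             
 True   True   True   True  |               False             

False, True, False, True, True, False

Row p1=False, p2=False, p3=False, p4=True: (p4 -> p3) = False, (p1 & p2 & p1) = False, so ((p4 -> p3) ^ (p1 & (p2 & p1))) = False.
Row p1=False, p2=True, p3=False, p4=False: (p4 -> p3) = True, (p1 & p2 & p1) = False, so ((p4 -> p3) ^ (p1 & (p2 & p1))) = True.
Row p1=False, p2=True, p3=False, p4=True: (p4 -> p3) = False, (p1 & p2 & p1) = False, so ((p4 -> p3) ^ (p1 & (p2 & p1))) = False.
Row p1=False, p2=True, p3=True, p4=False: (p4 -> p3) = True, (p1 & p2 & p1) = False, so ((p4 -> p3) ^ (p1 & (p2 & p1))) = True.
Row p1=True, p2=False, p3=True, p4=True: (p4 -> p3) = True, (p1 & p2 & p1) = False, so ((p4 -> p3) ^ (p1 & (p2 & p1))) = True.
Row p1=True, p2=True, p3=False, p4=False: (p4 -> p3) = True, (p1 & p2 & p1) = True, so ((p4 -> p3) ^ (p1 & (p2 & p1))) = False.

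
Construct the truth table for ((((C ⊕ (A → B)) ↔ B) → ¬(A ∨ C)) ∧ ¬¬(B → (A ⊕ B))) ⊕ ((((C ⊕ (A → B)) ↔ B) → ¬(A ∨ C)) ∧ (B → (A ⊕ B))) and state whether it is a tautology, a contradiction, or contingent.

contradiction

A | B | C | φ
- | - | - | -
T | T | T | F
T | T | F | F
T | F | T | F
T | F | F | F
F | T | T | F
F | T | F | F
F | F | T | F
F | F | F | F
Every row is F, so the formula is a contradiction.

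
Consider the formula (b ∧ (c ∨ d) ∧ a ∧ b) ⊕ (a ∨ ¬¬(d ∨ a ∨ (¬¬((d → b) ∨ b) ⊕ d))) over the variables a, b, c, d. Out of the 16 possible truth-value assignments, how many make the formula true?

a | b | c | d | (c ∨ d) | (b ∧ (c ∨ d) ∧ a ∧ b) | (d ∨ a) | (d → b) | ((d → b) ∨ b) | ¬((d → b) ∨ b) | ¬¬((d → b) ∨ b) | (¬¬((d → b) ∨ b) ⊕ d) | φ
- | - | - | - | ------- | --------------------- | ------- | ------- | ------------- | -------------- | --------------- | --------------------- | -
T | T | T | T |    T    |           T           |    T    |    T    |       T       |       F        |        T        |           F           | F
T | T | T | F |    T    |           T           |    T    |    T    |       T       |       F        |        T        |           T           | F
T | T | F | T |    T    |           T           |    T    |    T    |       T       |       F        |        T        |           F           | F
T | T | F | F |    F    |           F           |    T    |    T    |       T       |       F        |        T        |           T           | T
T | F | T | T |    T    |           F           |    T    |    F    |       F       |       T        |        F        |           T           | T
T | F | T | F |    T    |           F           |    T    |    T    |       T       |       F        |        T        |           T           | T
T | F | F | T |    T    |           F           |    T    |    F    |       F       |       T        |        F        |           T           | T
T | F | F | F |    F    |           F           |    T    |    T    |       T       |       F        |        T        |           T           | T
F | T | T | T |    T    |           F           |    T    |    T    |       T       |       F        |        T        |           F           | T
F | T | T | F |    T    |           F           |    F    |    T    |       T       |       F        |        T        |           T           | T
F | T | F | T |    T    |           F           |    T    |    T    |       T       |       F        |        T        |           F           | T
F | T | F | F |    F    |           F           |    F    |    T    |       T       |       F        |        T        |           T           | T
F | F | T | T |    T    |           F           |    T    |    F    |       F       |       T        |        F        |           T           | T
F | F | T | F |    T    |           F           |    F    |    T    |       T       |       F        |        T        |           T           | T
F | F | F | T |    T    |           F           |    T    |    F    |       F       |       T        |        F        |           T           | T
F | F | F | F |    F    |           F           |    F    |    T    |       T       |       F        |        T        |           T           | T
The formula is true on 13 of the 16 rows.

13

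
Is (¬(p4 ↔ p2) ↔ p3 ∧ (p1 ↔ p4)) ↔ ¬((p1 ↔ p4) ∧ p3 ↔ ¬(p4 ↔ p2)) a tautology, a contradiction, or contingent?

contradiction

  p1  |   p2  |   p3  |   p4  |   φ  
----- | ----- | ----- | ----- | -----
 True |  True |  True |  True | False
 True |  True |  True | False | False
 True |  True | False |  True | False
 True |  True | False | False | False
 True | False |  True |  True | False
 True | False |  True | False | False
 True | False | False |  True | False
 True | False | False | False | False
False |  True |  True |  True | False
False |  True |  True | False | False
False |  True | False |  True | False
False |  True | False | False | False
False | False |  True |  True | False
False | False |  True | False | False
False | False | False |  True | False
False | False | False | False | False
Every row is False, so the formula is a contradiction.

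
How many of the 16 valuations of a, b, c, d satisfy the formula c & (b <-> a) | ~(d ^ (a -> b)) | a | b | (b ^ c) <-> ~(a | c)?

3

  a      b      c      d       (b <-> a)  (c & (b <-> a))  (a -> b)  (d ^ (a -> b))  ~(d ^ (a -> b))  (b ^ c)  (b | (b ^ c))  (a | c)  ~(a | c)    φ  
 True   True   True   True        True          True         True        False             True        False        True        True    False    False
 True   True   True  False        True          True         True         True            False        False        True        True    False    False
 True   True  False   True        True         False         True        False             True         True        True        True    False    False
 True   True  False  False        True         False         True         True            False         True        True        True    False    False
 True  False   True   True       False         False        False         True            False         True        True        True    False    False
 True  False   True  False       False         False        False        False             True         True        True        True    False    False
 True  False  False   True       False         False        False         True            False        False       False        True    False    False
 True  False  False  False       False         False        False        False             True        False       False        True    False    False
False   True   True   True       False         False         True        False             True        False        True        True    False    False
False   True   True  False       False         False         True         True            False        False        True        True    False    False
False   True  False   True       False         False         True        False             True         True        True       False     True     True
False   True  False  False       False         False         True         True            False         True        True       False     True     True
False  False   True   True        True          True         True        False             True         True        True        True    False    False
False  False   True  False        True          True         True         True            False         True        True        True    False    False
False  False  False   True        True         False         True        False             True        False       False       False     True     True
False  False  False  False        True         False         True         True            False        False       False       False     True    False
The formula is true on 3 of the 16 rows.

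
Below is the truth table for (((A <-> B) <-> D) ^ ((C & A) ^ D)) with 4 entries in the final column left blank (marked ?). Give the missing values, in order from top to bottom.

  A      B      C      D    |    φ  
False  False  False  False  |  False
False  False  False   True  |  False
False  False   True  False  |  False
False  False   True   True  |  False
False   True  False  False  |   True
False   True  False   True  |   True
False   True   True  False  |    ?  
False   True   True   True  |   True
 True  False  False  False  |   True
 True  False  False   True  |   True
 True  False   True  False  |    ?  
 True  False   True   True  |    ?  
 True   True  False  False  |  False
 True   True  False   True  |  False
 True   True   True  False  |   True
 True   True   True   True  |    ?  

Row A=False, B=True, C=True, D=False: ((A <-> B) <-> D) = True, ((C & A) ^ D) = False, so the formula = True.
Row A=True, B=False, C=True, D=False: ((A <-> B) <-> D) = True, ((C & A) ^ D) = True, so the formula = False.
Row A=True, B=False, C=True, D=True: ((A <-> B) <-> D) = False, ((C & A) ^ D) = False, so the formula = False.
Row A=True, B=True, C=True, D=True: ((A <-> B) <-> D) = True, ((C & A) ^ D) = False, so the formula = True.

True, False, False, True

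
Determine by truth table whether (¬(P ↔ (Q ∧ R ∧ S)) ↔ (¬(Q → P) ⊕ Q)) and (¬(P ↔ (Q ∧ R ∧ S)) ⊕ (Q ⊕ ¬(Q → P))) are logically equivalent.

P | Q | R | S || φ | ψ
T | T | T | T || F | T
T | T | T | F || T | F
T | T | F | T || T | F
T | T | F | F || T | F
T | F | T | T || F | T
T | F | T | F || F | T
T | F | F | T || F | T
T | F | F | F || F | T
F | T | T | T || F | T
F | T | T | F || T | F
F | T | F | T || T | F
F | T | F | F || T | F
F | F | T | T || T | F
F | F | T | F || T | F
F | F | F | T || T | F
F | F | F | F || T | F
The columns differ at P=T, Q=T, R=T, S=T (φ=F, ψ=T), so they are not equivalent.

not equivalent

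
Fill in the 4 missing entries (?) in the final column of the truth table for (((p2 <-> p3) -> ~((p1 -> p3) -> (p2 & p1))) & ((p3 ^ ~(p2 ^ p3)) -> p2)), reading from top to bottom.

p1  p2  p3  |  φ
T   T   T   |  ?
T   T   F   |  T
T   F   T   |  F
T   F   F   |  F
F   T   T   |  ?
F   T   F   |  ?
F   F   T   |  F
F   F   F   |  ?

Row p1=T, p2=T, p3=T: ((p2 <-> p3) -> ~((p1 -> p3) -> (p2 & p1))) = F, ((p3 ^ ~(p2 ^ p3)) -> p2) = T, so the formula = F.
Row p1=F, p2=T, p3=T: ((p2 <-> p3) -> ~((p1 -> p3) -> (p2 & p1))) = T, ((p3 ^ ~(p2 ^ p3)) -> p2) = T, so the formula = T.
Row p1=F, p2=T, p3=F: ((p2 <-> p3) -> ~((p1 -> p3) -> (p2 & p1))) = T, ((p3 ^ ~(p2 ^ p3)) -> p2) = T, so the formula = T.
Row p1=F, p2=F, p3=F: ((p2 <-> p3) -> ~((p1 -> p3) -> (p2 & p1))) = T, ((p3 ^ ~(p2 ^ p3)) -> p2) = F, so the formula = F.

F, T, T, F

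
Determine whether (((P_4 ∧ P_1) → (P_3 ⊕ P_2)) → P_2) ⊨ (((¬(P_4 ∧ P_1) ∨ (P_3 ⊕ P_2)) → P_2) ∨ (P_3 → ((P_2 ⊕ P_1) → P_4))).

yes

P_1 | P_2 | P_3 | P_4 | φ | ψ
--- | --- | --- | --- | - | -
 T  |  T  |  T  |  T  | T | T
 T  |  T  |  T  |  F  | T | T
 T  |  T  |  F  |  T  | T | T
 T  |  T  |  F  |  F  | T | T
 T  |  F  |  T  |  T  | F | T
 T  |  F  |  T  |  F  | F | F
 T  |  F  |  F  |  T  | T | T
 T  |  F  |  F  |  F  | F | T
 F  |  T  |  T  |  T  | T | T
 F  |  T  |  T  |  F  | T | T
 F  |  T  |  F  |  T  | T | T
 F  |  T  |  F  |  F  | T | T
 F  |  F  |  T  |  T  | F | T
 F  |  F  |  T  |  F  | F | T
 F  |  F  |  F  |  T  | F | T
 F  |  F  |  F  |  F  | F | T
In every row where φ is true, ψ is also true, so φ ⊨ ψ.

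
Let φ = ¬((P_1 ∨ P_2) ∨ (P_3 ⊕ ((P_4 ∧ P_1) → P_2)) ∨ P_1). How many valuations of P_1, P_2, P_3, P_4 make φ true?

P_1  P_2  P_3  P_4  |  (P_1 ∨ P_2)  (P_4 ∧ P_1)  ((P_4 ∧ P_1) → P_2)  (P_3 ⊕ ((P_4 ∧ P_1) → P_2))  φ
 T    T    T    T   |       T            T                T                        F               F
 T    T    T    F   |       T            F                T                        F               F
 T    T    F    T   |       T            T                T                        T               F
 T    T    F    F   |       T            F                T                        T               F
 T    F    T    T   |       T            T                F                        T               F
 T    F    T    F   |       T            F                T                        F               F
 T    F    F    T   |       T            T                F                        F               F
 T    F    F    F   |       T            F                T                        T               F
 F    T    T    T   |       T            F                T                        F               F
 F    T    T    F   |       T            F                T                        F               F
 F    T    F    T   |       T            F                T                        T               F
 F    T    F    F   |       T            F                T                        T               F
 F    F    T    T   |       F            F                T                        F               T
 F    F    T    F   |       F            F                T                        F               T
 F    F    F    T   |       F            F                T                        T               F
 F    F    F    F   |       F            F                T                        T               F
The formula is true on 2 of the 16 rows.

2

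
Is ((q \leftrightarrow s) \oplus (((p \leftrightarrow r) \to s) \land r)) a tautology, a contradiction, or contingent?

contingent

p | q | r | s || φ
1 | 1 | 1 | 1 || 0
1 | 1 | 1 | 0 || 0
1 | 1 | 0 | 1 || 1
1 | 1 | 0 | 0 || 0
1 | 0 | 1 | 1 || 1
1 | 0 | 1 | 0 || 1
1 | 0 | 0 | 1 || 0
1 | 0 | 0 | 0 || 1
0 | 1 | 1 | 1 || 0
0 | 1 | 1 | 0 || 1
0 | 1 | 0 | 1 || 1
0 | 1 | 0 | 0 || 0
0 | 0 | 1 | 1 || 1
0 | 0 | 1 | 0 || 0
0 | 0 | 0 | 1 || 0
0 | 0 | 0 | 0 || 1
8 of 16 rows are 1, so the formula is contingent.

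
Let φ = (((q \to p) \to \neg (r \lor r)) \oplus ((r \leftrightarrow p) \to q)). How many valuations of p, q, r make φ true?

3

p | q | r | (q \to p) | (r \lor r) | \neg (r \lor r) | (r \leftrightarrow p) | φ
- | - | - | --------- | ---------- | --------------- | --------------------- | -
0 | 0 | 0 |     1     |     0      |        1        |           1           | 1
0 | 0 | 1 |     1     |     1      |        0        |           0           | 1
0 | 1 | 0 |     0     |     0      |        1        |           1           | 0
0 | 1 | 1 |     0     |     1      |        0        |           0           | 0
1 | 0 | 0 |     1     |     0      |        1        |           0           | 0
1 | 0 | 1 |     1     |     1      |        0        |           1           | 0
1 | 1 | 0 |     1     |     0      |        1        |           0           | 0
1 | 1 | 1 |     1     |     1      |        0        |           1           | 1
The formula is true on 3 of the 8 rows.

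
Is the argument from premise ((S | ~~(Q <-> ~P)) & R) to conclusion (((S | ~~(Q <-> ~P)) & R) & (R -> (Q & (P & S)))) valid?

no

P | Q | R | S || φ | ψ
1 | 1 | 1 | 1 || 1 | 1
1 | 1 | 1 | 0 || 0 | 0
1 | 1 | 0 | 1 || 0 | 0
1 | 1 | 0 | 0 || 0 | 0
1 | 0 | 1 | 1 || 1 | 0
1 | 0 | 1 | 0 || 1 | 0
1 | 0 | 0 | 1 || 0 | 0
1 | 0 | 0 | 0 || 0 | 0
0 | 1 | 1 | 1 || 1 | 0
0 | 1 | 1 | 0 || 1 | 0
0 | 1 | 0 | 1 || 0 | 0
0 | 1 | 0 | 0 || 0 | 0
0 | 0 | 1 | 1 || 1 | 0
0 | 0 | 1 | 0 || 0 | 0
0 | 0 | 0 | 1 || 0 | 0
0 | 0 | 0 | 0 || 0 | 0
At P=1, Q=0, R=1, S=1 we have φ true but ψ false, so φ does not entail ψ.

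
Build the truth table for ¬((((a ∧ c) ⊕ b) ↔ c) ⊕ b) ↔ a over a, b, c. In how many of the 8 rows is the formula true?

a | b | c || (¬((((a ∧ c) ⊕ b) ↔ c) ⊕ b) ↔ a)
F | F | F ||                T                
F | F | T ||                F                
F | T | F ||                T                
F | T | T ||                F                
T | F | F ||                F                
T | F | T ||                F                
T | T | F ||                F                
T | T | T ||                F                
The formula is true on 2 of the 8 rows.

2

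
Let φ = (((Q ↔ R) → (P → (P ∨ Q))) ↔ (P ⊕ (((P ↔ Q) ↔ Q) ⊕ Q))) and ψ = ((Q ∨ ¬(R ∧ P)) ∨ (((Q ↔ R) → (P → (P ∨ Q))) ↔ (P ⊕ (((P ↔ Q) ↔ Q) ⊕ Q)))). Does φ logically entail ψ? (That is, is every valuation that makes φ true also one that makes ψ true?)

P  Q  R  |  φ  ψ
0  0  0  |  0  1
0  0  1  |  0  1
0  1  0  |  1  1
0  1  1  |  1  1
1  0  0  |  0  1
1  0  1  |  0  0
1  1  0  |  1  1
1  1  1  |  1  1
In every row where φ is true, ψ is also true, so φ ⊨ ψ.

yes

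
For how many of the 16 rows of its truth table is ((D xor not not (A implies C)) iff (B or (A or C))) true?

8

A  B  C  D  |  φ
1  1  1  1  |  0
1  1  1  0  |  1
1  1  0  1  |  1
1  1  0  0  |  0
1  0  1  1  |  0
1  0  1  0  |  1
1  0  0  1  |  1
1  0  0  0  |  0
0  1  1  1  |  0
0  1  1  0  |  1
0  1  0  1  |  0
0  1  0  0  |  1
0  0  1  1  |  0
0  0  1  0  |  1
0  0  0  1  |  1
0  0  0  0  |  0
The formula is true on 8 of the 16 rows.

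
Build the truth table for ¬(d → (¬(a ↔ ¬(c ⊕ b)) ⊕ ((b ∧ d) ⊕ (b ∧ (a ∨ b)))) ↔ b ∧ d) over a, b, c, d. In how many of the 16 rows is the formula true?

12

a  b  c  d  |  (c ⊕ b)  ¬(c ⊕ b)  (a ↔ ¬(c ⊕ b))  ¬(a ↔ ¬(c ⊕ b))  (b ∧ d)  (a ∨ b)  (b ∧ (a ∨ b))  ((b ∧ d) ⊕ (b ∧ (a ∨ b)))  φ
T  T  T  T  |     F        T            T                F            T        T           T                    F              T
T  T  T  F  |     F        T            T                F            F        T           T                    T              T
T  T  F  T  |     T        F            F                T            T        T           T                    F              F
T  T  F  F  |     T        F            F                T            F        T           T                    T              T
T  F  T  T  |     T        F            F                T            F        T           F                    F              T
T  F  T  F  |     T        F            F                T            F        T           F                    F              T
T  F  F  T  |     F        T            T                F            F        T           F                    F              F
T  F  F  F  |     F        T            T                F            F        T           F                    F              T
F  T  T  T  |     F        T            F                T            T        T           T                    F              F
F  T  T  F  |     F        T            F                T            F        T           T                    T              T
F  T  F  T  |     T        F            T                F            T        T           T                    F              T
F  T  F  F  |     T        F            T                F            F        T           T                    T              T
F  F  T  T  |     T        F            T                F            F        F           F                    F              F
F  F  T  F  |     T        F            T                F            F        F           F                    F              T
F  F  F  T  |     F        T            F                T            F        F           F                    F              T
F  F  F  F  |     F        T            F                T            F        F           F                    F              T
The formula is true on 12 of the 16 rows.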